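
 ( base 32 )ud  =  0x3CD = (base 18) 301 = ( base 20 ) 28d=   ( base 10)973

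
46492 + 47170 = 93662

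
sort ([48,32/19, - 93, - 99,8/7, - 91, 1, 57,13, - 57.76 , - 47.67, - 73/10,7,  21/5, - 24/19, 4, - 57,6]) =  [ - 99, - 93, - 91, - 57.76, - 57,-47.67 , - 73/10, - 24/19 , 1 , 8/7, 32/19,4, 21/5,6 , 7, 13,48, 57 ]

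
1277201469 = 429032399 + 848169070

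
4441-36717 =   -  32276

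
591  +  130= 721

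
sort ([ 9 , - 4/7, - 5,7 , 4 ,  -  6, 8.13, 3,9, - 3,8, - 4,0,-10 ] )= [ - 10,-6, - 5 ,  -  4, - 3,-4/7, 0,3,4,7, 8,8.13, 9 , 9 ] 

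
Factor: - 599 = -599^1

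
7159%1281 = 754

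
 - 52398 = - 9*5822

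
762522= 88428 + 674094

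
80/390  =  8/39 = 0.21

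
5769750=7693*750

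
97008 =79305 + 17703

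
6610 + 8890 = 15500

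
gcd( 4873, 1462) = 1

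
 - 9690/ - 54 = 179+ 4/9 =179.44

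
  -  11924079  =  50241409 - 62165488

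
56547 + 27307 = 83854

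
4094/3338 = 1 + 378/1669 = 1.23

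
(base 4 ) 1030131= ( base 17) gfe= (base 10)4893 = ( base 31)52Q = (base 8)11435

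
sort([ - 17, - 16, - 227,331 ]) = [-227 ,- 17, - 16,331 ] 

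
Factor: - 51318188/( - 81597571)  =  2^2 * 11^( - 1)*19^(  -  1)*601^1*21347^1*390419^( - 1)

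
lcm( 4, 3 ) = 12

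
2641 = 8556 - 5915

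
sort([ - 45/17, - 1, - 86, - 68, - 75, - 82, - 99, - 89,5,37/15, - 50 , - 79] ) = [  -  99, - 89,- 86, - 82, - 79,  -  75 , - 68, - 50, - 45/17, - 1,37/15,5]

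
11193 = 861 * 13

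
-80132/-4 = 20033 + 0/1  =  20033.00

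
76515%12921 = 11910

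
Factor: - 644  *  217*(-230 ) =2^3*5^1*7^2*23^2*31^1= 32142040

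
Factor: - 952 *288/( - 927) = 2^8*7^1*17^1*103^( - 1 ) = 30464/103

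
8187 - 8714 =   -  527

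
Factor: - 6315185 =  - 5^1*29^1 * 97^1*449^1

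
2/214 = 1/107  =  0.01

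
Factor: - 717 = -3^1* 239^1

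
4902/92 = 53 + 13/46 = 53.28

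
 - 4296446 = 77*( - 55798 ) 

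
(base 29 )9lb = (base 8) 17775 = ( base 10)8189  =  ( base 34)72T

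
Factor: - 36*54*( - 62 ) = 2^4 * 3^5*31^1 = 120528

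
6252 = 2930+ 3322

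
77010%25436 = 702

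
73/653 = 73/653 = 0.11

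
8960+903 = 9863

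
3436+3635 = 7071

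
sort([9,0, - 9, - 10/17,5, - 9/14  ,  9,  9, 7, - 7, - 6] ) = [ - 9, - 7 , - 6, - 9/14, - 10/17, 0,5,7,9, 9,9] 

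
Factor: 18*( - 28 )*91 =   -  2^3*3^2*7^2*13^1=- 45864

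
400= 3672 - 3272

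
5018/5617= 5018/5617 = 0.89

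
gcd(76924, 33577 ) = 1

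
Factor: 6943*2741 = 53^1*131^1 * 2741^1 = 19030763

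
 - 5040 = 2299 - 7339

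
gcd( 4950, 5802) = 6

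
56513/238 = 237 +107/238 =237.45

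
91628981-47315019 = 44313962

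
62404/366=170 + 92/183 = 170.50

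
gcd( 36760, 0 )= 36760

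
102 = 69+33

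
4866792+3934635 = 8801427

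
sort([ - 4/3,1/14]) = [ - 4/3 , 1/14]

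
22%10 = 2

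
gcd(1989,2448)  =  153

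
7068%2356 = 0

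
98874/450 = 5493/25 = 219.72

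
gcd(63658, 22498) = 14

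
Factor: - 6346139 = - 103^1*61613^1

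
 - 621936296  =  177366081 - 799302377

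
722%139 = 27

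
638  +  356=994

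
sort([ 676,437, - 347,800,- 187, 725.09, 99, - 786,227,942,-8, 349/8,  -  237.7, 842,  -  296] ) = [-786, - 347,-296,- 237.7,-187, - 8, 349/8,99,  227, 437, 676,  725.09, 800,  842, 942]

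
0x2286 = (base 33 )83r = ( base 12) 5146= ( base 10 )8838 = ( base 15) 2943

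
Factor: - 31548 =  - 2^2*3^1*11^1 * 239^1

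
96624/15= 32208/5 = 6441.60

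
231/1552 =231/1552= 0.15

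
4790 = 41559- 36769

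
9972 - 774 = 9198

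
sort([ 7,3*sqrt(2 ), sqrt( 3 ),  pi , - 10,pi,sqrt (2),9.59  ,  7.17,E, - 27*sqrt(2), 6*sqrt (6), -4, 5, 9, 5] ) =[ - 27 *sqrt(2) , - 10, - 4, sqrt(2), sqrt (3) , E, pi , pi,3*sqrt( 2) , 5,5, 7,7.17 , 9,9.59,6*sqrt( 6 )]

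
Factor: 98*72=7056=2^4 * 3^2*7^2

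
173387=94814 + 78573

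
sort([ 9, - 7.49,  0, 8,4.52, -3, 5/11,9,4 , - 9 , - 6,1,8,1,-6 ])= [ - 9,-7.49, - 6, - 6, - 3, 0,5/11, 1, 1 , 4,4.52, 8,8,9,9]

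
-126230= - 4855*26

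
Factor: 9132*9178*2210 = 2^4*3^1* 5^1*13^2*17^1*353^1*761^1 = 185227826160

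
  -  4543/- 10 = 4543/10 =454.30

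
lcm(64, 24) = 192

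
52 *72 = 3744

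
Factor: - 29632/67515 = - 2^6 * 3^( - 1 ) * 5^( - 1 ) *7^( - 1)*463^1*643^ ( - 1 )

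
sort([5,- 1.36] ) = [ - 1.36,5] 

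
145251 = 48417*3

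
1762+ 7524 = 9286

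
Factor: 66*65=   4290 = 2^1*3^1*5^1*11^1*13^1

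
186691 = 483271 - 296580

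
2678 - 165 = 2513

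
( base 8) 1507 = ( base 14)43D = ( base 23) 1DB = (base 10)839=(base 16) 347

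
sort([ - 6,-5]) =[-6, - 5] 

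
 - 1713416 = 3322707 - 5036123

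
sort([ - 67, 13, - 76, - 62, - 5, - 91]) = [ - 91, - 76, - 67,  -  62 , - 5, 13]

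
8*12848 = 102784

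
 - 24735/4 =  - 24735/4= - 6183.75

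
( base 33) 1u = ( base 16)3f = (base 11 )58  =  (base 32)1V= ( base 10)63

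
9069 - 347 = 8722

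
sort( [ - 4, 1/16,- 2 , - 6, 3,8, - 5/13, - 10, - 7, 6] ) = [ - 10,-7, - 6,  -  4,-2, - 5/13, 1/16,3, 6, 8]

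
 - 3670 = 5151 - 8821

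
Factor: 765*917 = 701505 = 3^2*5^1*7^1*17^1*131^1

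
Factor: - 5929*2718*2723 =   -  43881204906 = - 2^1 * 3^2*7^3*11^2 * 151^1*389^1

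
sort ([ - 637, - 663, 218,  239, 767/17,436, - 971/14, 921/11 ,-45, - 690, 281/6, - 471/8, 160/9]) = [ - 690,  -  663, - 637, - 971/14, - 471/8, - 45 , 160/9, 767/17, 281/6, 921/11, 218,239,  436 ]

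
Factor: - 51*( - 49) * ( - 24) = -2^3*3^2*7^2*17^1= -  59976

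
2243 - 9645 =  - 7402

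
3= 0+3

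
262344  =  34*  7716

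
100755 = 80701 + 20054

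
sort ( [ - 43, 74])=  [ - 43, 74]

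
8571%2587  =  810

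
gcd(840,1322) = 2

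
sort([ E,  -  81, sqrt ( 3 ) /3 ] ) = [  -  81,sqrt(3 )/3,E ]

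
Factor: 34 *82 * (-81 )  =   - 225828= - 2^2*3^4*17^1*41^1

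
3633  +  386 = 4019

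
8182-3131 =5051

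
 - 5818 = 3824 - 9642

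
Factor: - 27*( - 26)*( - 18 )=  - 2^2 *3^5*13^1 = - 12636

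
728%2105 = 728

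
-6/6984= - 1/1164 = - 0.00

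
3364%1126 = 1112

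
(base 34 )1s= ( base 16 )3E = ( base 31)20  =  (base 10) 62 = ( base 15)42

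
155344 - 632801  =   - 477457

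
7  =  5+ 2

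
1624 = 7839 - 6215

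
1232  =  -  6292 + 7524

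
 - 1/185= - 1 +184/185= - 0.01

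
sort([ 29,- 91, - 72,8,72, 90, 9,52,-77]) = [ - 91,-77, - 72,8 , 9,29,52,72,90]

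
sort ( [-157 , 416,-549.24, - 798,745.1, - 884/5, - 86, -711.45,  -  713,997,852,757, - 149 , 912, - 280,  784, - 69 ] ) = [-798 , - 713, - 711.45,-549.24, - 280,  -  884/5, - 157, - 149,  -  86, - 69, 416 , 745.1, 757,784, 852, 912,997]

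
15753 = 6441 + 9312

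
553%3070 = 553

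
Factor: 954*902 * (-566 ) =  - 487047528 =- 2^3 * 3^2 * 11^1*41^1 * 53^1*283^1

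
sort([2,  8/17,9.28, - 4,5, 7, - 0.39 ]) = [-4, - 0.39,  8/17,2,5,7,9.28]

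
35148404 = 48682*722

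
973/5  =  194 + 3/5 = 194.60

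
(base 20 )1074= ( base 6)101412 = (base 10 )8144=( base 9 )12148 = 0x1fd0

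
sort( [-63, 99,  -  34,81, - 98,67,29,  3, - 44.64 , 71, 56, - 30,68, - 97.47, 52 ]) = [-98, - 97.47, - 63 ,  -  44.64,-34, - 30,3 , 29,52,56, 67,  68, 71 , 81,99 ]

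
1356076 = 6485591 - 5129515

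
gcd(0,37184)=37184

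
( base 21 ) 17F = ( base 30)k3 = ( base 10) 603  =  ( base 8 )1133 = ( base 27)m9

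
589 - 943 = -354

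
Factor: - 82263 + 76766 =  - 23^1*239^1= -  5497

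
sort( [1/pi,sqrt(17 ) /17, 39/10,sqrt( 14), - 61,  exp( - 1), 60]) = [ - 61,sqrt( 17 ) /17,1/pi  ,  exp ( - 1),sqrt(14),39/10,  60 ] 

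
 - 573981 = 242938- 816919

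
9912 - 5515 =4397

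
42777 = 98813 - 56036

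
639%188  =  75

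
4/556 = 1/139 = 0.01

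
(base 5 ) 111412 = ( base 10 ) 3982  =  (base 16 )F8E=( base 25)697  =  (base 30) 4CM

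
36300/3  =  12100 = 12100.00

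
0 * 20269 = 0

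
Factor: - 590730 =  - 2^1*3^1*5^1*7^1*29^1*97^1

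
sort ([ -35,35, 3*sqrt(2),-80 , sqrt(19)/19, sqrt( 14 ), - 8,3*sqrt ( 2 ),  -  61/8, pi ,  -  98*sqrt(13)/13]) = [-80, - 35, - 98*sqrt(13)/13, - 8,  -  61/8, sqrt(19 ) /19,  pi,  sqrt(14),3*sqrt( 2),3* sqrt( 2),35]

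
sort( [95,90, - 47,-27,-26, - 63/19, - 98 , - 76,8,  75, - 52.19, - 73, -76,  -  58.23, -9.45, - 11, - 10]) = [ - 98, - 76, - 76,  -  73 , - 58.23,-52.19,-47,- 27, - 26,  -  11,-10, - 9.45, - 63/19,8,75,90, 95 ]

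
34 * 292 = 9928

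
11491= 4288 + 7203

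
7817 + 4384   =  12201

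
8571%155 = 46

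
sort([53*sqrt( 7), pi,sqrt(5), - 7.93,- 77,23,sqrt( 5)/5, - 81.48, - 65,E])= [ - 81.48, - 77 , - 65, - 7.93, sqrt( 5)/5, sqrt(5), E, pi,23, 53*sqrt(7 )]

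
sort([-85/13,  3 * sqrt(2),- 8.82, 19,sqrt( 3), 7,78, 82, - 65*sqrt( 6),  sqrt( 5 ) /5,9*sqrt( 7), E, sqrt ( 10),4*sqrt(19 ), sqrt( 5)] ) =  [ -65*sqrt( 6 ), - 8.82, - 85/13,  sqrt( 5 ) /5,sqrt( 3), sqrt ( 5 ) , E,sqrt( 10 ), 3 * sqrt( 2), 7,4*sqrt(19),19, 9*sqrt( 7 ), 78,82]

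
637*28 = 17836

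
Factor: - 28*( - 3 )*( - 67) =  - 2^2*3^1*7^1*67^1 = - 5628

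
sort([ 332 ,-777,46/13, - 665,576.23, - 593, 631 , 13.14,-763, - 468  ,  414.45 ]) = [ - 777,-763, - 665,-593, - 468, 46/13, 13.14,332,414.45,576.23,631 ] 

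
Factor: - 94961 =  -94961^1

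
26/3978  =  1/153=0.01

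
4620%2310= 0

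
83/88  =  83/88= 0.94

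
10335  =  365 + 9970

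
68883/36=22961/12 =1913.42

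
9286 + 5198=14484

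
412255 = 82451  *5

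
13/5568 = 13/5568= 0.00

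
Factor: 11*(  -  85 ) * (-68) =63580 = 2^2*5^1 * 11^1 * 17^2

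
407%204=203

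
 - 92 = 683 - 775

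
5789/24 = 241 + 5/24 = 241.21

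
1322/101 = 13+ 9/101 = 13.09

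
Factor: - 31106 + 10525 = -20581 = - 11^1*1871^1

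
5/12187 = 5/12187=0.00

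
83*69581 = 5775223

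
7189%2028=1105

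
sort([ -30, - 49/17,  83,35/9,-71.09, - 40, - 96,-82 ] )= [ - 96, - 82, - 71.09,- 40, - 30, - 49/17, 35/9,83 ] 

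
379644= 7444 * 51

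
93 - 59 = 34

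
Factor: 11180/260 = 43 =43^1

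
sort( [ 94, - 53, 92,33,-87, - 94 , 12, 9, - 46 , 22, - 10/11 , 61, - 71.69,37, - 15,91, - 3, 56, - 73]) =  [ - 94,-87, - 73, - 71.69, - 53, - 46, - 15,-3, - 10/11, 9,12, 22,33,  37,56, 61, 91 , 92,94 ]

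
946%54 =28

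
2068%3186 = 2068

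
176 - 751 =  - 575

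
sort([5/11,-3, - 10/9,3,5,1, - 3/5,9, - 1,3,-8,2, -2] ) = [ - 8, - 3, - 2, - 10/9 , - 1, - 3/5, 5/11,1,2,  3, 3,5,9] 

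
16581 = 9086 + 7495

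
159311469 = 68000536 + 91310933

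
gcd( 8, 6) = 2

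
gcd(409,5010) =1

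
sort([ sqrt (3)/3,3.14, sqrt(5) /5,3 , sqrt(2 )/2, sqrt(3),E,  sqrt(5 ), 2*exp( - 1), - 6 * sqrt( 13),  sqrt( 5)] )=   [- 6*sqrt(13),sqrt(5 ) /5,sqrt(3) /3,sqrt( 2)/2,2*exp(-1),sqrt (3),sqrt(5),sqrt (5),E,3,3.14] 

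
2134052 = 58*36794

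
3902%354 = 8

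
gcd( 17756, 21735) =23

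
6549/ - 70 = - 94 + 31/70=- 93.56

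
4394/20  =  219+7/10  =  219.70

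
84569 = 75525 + 9044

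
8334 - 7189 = 1145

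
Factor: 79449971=233^1*277^1*1231^1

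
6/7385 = 6/7385 = 0.00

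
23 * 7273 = 167279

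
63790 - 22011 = 41779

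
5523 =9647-4124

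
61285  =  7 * 8755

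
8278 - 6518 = 1760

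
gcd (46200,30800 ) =15400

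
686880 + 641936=1328816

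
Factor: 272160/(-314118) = - 2^4*3^1*5^1*277^ ( - 1) = - 240/277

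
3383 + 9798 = 13181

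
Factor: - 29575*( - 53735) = 5^3*7^1 * 11^1*13^2*977^1 = 1589212625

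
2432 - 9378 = -6946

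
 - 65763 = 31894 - 97657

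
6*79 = 474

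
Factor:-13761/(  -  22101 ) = 3^1*11^1*53^ ( - 1) = 33/53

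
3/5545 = 3/5545 = 0.00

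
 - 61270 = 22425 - 83695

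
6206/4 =1551 + 1/2=   1551.50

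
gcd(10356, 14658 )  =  6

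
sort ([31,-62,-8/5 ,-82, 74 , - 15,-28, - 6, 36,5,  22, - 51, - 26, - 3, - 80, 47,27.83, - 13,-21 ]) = [- 82, - 80, - 62, - 51, - 28, - 26, - 21,-15, - 13, - 6,  -  3, - 8/5,5,22,27.83, 31, 36,47, 74]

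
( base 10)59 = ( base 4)323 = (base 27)25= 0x3b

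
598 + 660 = 1258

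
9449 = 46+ 9403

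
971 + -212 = 759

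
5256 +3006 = 8262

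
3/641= 3/641 = 0.00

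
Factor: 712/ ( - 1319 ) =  - 2^3*89^1*1319^( - 1)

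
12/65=12/65 = 0.18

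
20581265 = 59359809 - 38778544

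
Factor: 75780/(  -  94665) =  - 5052/6311 = -2^2*3^1*421^1*6311^(  -  1 ) 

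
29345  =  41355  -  12010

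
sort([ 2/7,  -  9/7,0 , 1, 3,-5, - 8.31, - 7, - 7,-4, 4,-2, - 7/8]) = [ -8.31, - 7,-7, - 5, - 4,-2,-9/7, - 7/8,0,2/7,  1, 3 , 4 ] 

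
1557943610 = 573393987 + 984549623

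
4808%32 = 8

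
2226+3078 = 5304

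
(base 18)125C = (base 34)5NK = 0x19B6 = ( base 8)14666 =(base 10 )6582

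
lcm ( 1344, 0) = 0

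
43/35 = 43/35 =1.23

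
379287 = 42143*9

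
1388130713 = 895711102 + 492419611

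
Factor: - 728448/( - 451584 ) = 2^( - 3 ) *3^( - 1)*7^( - 1)*271^1 =271/168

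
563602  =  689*818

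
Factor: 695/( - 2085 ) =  - 3^(  -  1) = - 1/3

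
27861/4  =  27861/4 = 6965.25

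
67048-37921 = 29127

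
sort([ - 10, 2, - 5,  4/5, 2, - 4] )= [ - 10, - 5, - 4, 4/5,  2, 2 ]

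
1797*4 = 7188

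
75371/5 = 75371/5  =  15074.20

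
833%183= 101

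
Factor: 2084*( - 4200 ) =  - 8752800 = - 2^5*3^1*5^2 * 7^1*521^1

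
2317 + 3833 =6150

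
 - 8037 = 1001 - 9038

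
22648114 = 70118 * 323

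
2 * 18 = 36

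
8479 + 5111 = 13590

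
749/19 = 749/19 = 39.42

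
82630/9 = 82630/9 = 9181.11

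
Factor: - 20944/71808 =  - 2^( - 3 )*3^( - 1)*7^1 = -7/24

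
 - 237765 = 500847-738612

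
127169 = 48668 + 78501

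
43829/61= 718+31/61 = 718.51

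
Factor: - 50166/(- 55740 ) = 2^( - 1)*3^2 * 5^( - 1 )=9/10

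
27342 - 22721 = 4621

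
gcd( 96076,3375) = 1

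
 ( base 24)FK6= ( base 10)9126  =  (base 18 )1A30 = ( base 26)DD0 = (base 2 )10001110100110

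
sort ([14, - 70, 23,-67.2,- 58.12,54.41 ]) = [ - 70,-67.2,-58.12,  14, 23,  54.41] 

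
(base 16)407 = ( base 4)100013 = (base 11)858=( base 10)1031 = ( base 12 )71b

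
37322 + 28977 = 66299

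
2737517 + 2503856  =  5241373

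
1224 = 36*34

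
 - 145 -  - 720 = 575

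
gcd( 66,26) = 2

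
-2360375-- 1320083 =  - 1040292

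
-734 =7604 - 8338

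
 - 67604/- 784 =86 + 45/196 = 86.23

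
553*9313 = 5150089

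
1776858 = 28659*62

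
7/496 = 7/496 = 0.01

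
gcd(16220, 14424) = 4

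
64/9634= 32/4817= 0.01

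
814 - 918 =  - 104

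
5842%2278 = 1286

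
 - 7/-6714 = 7/6714 = 0.00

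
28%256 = 28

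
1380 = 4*345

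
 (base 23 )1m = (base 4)231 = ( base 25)1K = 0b101101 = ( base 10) 45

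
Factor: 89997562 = 2^1 * 44998781^1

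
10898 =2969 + 7929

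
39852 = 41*972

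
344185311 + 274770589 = 618955900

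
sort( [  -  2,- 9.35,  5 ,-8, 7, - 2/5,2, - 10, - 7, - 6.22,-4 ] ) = [-10,- 9.35,-8,-7, - 6.22,-4, - 2, - 2/5,2 , 5,7]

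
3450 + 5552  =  9002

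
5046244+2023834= 7070078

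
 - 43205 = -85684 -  - 42479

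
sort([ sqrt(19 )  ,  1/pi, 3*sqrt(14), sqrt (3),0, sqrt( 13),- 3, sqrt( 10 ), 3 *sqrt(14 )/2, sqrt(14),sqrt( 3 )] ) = [-3,  0, 1/pi, sqrt( 3 ), sqrt( 3 )  ,  sqrt ( 10 ),sqrt( 13),sqrt( 14 ), sqrt( 19),3 * sqrt(14)/2,3*sqrt( 14 )]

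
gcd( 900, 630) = 90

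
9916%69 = 49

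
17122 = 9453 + 7669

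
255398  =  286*893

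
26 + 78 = 104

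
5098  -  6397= - 1299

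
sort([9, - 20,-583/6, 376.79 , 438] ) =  [ - 583/6, - 20, 9, 376.79, 438]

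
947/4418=947/4418 = 0.21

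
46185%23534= 22651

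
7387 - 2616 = 4771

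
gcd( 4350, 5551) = 1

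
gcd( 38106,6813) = 9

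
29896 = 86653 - 56757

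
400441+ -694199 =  - 293758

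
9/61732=9/61732 = 0.00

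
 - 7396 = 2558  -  9954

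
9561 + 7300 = 16861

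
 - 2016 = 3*(-672)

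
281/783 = 281/783 = 0.36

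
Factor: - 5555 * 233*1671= - 3^1*5^1*11^1*101^1 * 233^1*557^1 = - 2162800365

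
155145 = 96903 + 58242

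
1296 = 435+861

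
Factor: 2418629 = 29^1*83401^1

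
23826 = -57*( - 418) 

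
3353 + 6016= 9369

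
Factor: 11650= 2^1*5^2*233^1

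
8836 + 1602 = 10438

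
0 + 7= 7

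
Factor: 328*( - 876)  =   - 2^5 * 3^1 * 41^1*73^1 = -287328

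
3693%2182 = 1511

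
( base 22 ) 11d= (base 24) lf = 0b1000000111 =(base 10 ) 519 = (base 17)1d9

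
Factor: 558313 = 7^1 *47^1*1697^1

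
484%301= 183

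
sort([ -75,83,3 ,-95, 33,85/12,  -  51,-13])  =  [-95,-75,-51, - 13,  3,85/12, 33,83]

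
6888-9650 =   -  2762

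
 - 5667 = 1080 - 6747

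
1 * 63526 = 63526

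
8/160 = 1/20 = 0.05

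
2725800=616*4425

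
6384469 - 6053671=330798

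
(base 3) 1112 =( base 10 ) 41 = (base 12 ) 35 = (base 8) 51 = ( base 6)105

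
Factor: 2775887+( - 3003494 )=-227607 = -3^1*75869^1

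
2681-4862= -2181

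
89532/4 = 22383 = 22383.00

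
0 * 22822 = 0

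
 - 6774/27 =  - 2258/9 = - 250.89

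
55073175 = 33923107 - -21150068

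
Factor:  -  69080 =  - 2^3*5^1 * 11^1*157^1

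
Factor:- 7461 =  - 3^2*829^1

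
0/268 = 0 = 0.00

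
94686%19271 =17602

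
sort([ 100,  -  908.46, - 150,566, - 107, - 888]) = [ - 908.46, -888, - 150, -107 , 100, 566] 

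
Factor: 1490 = 2^1*  5^1*149^1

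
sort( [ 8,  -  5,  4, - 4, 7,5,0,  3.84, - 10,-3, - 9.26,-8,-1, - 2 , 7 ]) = [ - 10, - 9.26, - 8, - 5, - 4, - 3, - 2, - 1,0,3.84, 4, 5, 7, 7 , 8 ] 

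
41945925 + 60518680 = 102464605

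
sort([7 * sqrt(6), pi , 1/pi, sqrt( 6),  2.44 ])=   [1/pi , 2.44, sqrt(6),  pi  ,  7*sqrt(6)] 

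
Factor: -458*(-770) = 2^2*5^1*7^1 * 11^1*229^1 = 352660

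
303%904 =303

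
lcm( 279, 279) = 279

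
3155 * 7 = 22085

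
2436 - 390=2046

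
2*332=664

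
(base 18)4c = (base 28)30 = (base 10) 84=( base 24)3C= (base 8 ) 124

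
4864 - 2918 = 1946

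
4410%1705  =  1000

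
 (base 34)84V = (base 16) 24C7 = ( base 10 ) 9415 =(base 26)DO3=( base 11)708a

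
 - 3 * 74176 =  - 222528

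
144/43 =3+15/43 = 3.35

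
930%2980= 930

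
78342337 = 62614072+15728265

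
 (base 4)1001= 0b1000001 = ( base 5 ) 230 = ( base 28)29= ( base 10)65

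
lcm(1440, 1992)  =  119520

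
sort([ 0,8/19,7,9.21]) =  [0,8/19,7, 9.21 ] 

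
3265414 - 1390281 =1875133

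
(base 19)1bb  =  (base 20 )191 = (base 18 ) 1E5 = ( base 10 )581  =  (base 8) 1105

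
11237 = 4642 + 6595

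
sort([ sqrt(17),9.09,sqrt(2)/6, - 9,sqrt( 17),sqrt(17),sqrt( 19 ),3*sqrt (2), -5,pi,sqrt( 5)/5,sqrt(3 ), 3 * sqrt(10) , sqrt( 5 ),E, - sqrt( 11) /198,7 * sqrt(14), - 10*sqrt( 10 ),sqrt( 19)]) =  [ - 10*sqrt( 10), - 9, - 5, - sqrt(11)/198, sqrt( 2)/6,sqrt ( 5)/5 , sqrt( 3 ),sqrt( 5 ),E,pi,sqrt( 17 ), sqrt( 17),sqrt( 17 ), 3*sqrt( 2), sqrt( 19 ),  sqrt( 19), 9.09, 3*sqrt( 10),7*sqrt( 14)]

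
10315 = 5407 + 4908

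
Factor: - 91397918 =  - 2^1*37^1*227^1*5441^1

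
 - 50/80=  - 1 +3/8 = - 0.62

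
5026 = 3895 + 1131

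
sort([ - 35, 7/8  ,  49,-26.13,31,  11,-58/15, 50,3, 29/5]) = [ -35, - 26.13,  -  58/15,7/8 , 3, 29/5, 11,  31,  49 , 50 ]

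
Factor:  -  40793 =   -  19^2 *113^1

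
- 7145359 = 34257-7179616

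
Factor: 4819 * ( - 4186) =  - 2^1*7^1 * 13^1 *23^1 * 61^1 * 79^1  =  - 20172334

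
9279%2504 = 1767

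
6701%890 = 471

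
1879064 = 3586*524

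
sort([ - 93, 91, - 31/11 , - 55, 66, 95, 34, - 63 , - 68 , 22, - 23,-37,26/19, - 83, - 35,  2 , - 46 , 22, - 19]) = [ - 93,- 83, - 68, - 63 , - 55,  -  46, - 37, - 35, - 23 , - 19,-31/11,26/19,2,  22, 22,34, 66 , 91 , 95 ] 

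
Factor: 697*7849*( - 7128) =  - 2^3 *3^4*11^1 * 17^1 * 41^1  *47^1*167^1 = - 38995527384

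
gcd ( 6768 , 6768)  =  6768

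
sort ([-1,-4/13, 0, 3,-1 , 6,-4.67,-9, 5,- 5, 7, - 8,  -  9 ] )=[ - 9, - 9, - 8, - 5, - 4.67, - 1,-1,-4/13,  0, 3  ,  5, 6, 7]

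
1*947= 947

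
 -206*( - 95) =19570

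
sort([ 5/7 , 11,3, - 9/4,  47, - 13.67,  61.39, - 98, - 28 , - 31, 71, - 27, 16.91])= [ - 98, - 31, - 28, - 27, - 13.67, - 9/4,5/7, 3, 11,16.91,47,  61.39, 71]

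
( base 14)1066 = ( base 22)5ii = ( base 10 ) 2834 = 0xb12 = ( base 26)450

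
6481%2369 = 1743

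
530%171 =17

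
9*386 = 3474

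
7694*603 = 4639482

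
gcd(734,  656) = 2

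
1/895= 1/895 = 0.00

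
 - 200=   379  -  579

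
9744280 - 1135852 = 8608428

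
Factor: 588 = 2^2*3^1*7^2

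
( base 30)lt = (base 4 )22103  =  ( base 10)659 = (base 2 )1010010011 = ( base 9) 812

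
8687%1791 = 1523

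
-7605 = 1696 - 9301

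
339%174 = 165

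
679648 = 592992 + 86656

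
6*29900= 179400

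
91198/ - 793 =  - 91198/793 = - 115.00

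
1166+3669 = 4835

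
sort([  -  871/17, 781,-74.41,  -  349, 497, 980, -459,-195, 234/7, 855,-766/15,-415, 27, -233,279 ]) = [ - 459,  -  415, - 349,-233, - 195, -74.41, - 871/17, -766/15,27,234/7, 279,  497, 781,  855, 980] 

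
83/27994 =83/27994 = 0.00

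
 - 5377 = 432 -5809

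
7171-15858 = -8687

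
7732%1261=166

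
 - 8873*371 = - 3291883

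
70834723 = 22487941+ 48346782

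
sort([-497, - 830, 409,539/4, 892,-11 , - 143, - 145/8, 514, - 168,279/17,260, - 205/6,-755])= [- 830, - 755 , - 497, - 168, - 143, - 205/6, - 145/8, - 11,  279/17, 539/4, 260, 409, 514, 892 ]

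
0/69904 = 0 = 0.00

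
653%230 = 193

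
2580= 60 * 43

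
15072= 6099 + 8973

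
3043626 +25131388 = 28175014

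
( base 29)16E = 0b10000000101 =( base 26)1df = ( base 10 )1029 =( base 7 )3000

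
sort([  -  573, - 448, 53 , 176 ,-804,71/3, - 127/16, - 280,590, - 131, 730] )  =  [ - 804, - 573,-448, - 280,-131,  -  127/16,  71/3, 53,176, 590, 730 ]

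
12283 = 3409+8874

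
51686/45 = 1148+26/45 = 1148.58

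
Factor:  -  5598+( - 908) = - 2^1 *3253^1 = - 6506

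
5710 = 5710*1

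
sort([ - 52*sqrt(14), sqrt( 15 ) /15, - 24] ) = [ - 52*sqrt ( 14), - 24, sqrt( 15)/15 ] 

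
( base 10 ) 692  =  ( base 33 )kw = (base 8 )1264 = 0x2b4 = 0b1010110100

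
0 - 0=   0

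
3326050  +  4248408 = 7574458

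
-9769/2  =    -  4885 + 1/2 =- 4884.50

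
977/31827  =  977/31827=0.03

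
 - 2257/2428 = -2257/2428 = -0.93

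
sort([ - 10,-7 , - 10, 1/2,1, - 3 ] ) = [ - 10, - 10,-7, - 3, 1/2, 1 ] 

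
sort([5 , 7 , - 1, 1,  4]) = [ - 1, 1, 4, 5, 7] 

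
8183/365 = 22+153/365 = 22.42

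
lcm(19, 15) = 285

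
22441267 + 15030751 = 37472018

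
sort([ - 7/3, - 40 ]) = [ - 40, - 7/3 ]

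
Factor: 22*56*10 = 2^5*5^1*7^1*11^1 = 12320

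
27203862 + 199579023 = 226782885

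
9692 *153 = 1482876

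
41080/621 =66 +94/621  =  66.15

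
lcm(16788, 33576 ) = 33576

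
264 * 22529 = 5947656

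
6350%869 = 267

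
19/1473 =19/1473  =  0.01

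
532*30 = 15960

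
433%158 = 117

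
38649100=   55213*700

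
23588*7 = 165116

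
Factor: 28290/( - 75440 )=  -3/8 = - 2^ ( - 3)* 3^1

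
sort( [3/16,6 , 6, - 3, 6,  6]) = [ - 3,3/16,6, 6,6,6]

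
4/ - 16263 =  - 1 + 16259/16263 = -  0.00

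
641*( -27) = -17307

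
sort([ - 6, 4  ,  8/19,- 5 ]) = [ - 6,  -  5, 8/19 , 4] 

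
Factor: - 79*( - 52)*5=20540 =2^2 * 5^1*13^1*79^1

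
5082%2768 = 2314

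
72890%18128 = 378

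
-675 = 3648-4323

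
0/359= 0 = 0.00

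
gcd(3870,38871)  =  9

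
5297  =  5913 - 616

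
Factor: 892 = 2^2*223^1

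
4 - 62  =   - 58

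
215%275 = 215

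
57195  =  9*6355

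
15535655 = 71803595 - 56267940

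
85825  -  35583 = 50242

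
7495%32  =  7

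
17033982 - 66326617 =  - 49292635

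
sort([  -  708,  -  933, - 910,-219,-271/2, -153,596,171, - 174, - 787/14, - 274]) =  [-933, - 910,-708, - 274, - 219, - 174 , - 153,- 271/2,- 787/14, 171,596 ]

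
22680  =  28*810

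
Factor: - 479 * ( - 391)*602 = 112747978 = 2^1*7^1*17^1*23^1*43^1*479^1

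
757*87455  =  66203435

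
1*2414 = 2414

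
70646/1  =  70646 = 70646.00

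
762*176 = 134112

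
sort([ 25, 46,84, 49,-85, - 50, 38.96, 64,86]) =[  -  85, - 50, 25, 38.96,46, 49, 64, 84, 86]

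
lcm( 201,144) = 9648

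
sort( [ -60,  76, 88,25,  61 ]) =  [ - 60, 25,61, 76 , 88 ] 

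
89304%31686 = 25932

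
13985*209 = 2922865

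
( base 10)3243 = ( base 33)2w9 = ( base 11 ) 2489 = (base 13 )1626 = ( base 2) 110010101011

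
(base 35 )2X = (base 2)1100111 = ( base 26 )3P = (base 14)75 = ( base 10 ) 103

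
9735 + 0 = 9735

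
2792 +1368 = 4160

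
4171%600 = 571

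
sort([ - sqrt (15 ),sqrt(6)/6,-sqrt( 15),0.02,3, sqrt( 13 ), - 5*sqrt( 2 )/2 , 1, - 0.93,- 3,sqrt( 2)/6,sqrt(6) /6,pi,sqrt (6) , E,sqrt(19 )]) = [ - sqrt( 15), - sqrt(15 ), - 5*sqrt( 2)/2, - 3,-0.93,0.02, sqrt(2)/6,sqrt( 6)/6, sqrt(6 )/6,1, sqrt ( 6 ),E, 3, pi,sqrt( 13 ),sqrt(19 ) ]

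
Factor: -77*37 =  - 7^1 *11^1*37^1 = - 2849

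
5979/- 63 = - 95 + 2/21= - 94.90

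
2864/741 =3+641/741  =  3.87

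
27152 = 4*6788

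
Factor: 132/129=2^2 * 11^1  *  43^(-1 ) = 44/43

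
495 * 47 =23265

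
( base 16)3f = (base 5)223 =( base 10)63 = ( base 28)27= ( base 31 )21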